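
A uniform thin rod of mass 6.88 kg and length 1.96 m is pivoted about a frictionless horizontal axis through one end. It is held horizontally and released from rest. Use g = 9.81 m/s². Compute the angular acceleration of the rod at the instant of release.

About the pivot, I = (1/3)ML² = (1/3)(6.88)(1.96)² = 8.810 kg·m².
The weight acts at the center, a distance L/2 = 0.9800 m from the pivot; τ = Mg(L/2) = 66.14 N·m.
α = τ/I = 66.14/8.810 = 7.508 rad/s².

α ≈ 7.51 rad/s²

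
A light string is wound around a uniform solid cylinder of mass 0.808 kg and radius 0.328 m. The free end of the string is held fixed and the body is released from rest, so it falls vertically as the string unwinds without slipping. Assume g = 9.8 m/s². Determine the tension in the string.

Translation: Mg − T = Ma. Rotation about the center: TR = Iα with I = ½MR².
With a = αR: T = (I/R²)a = (1/2)M a, so Mg = (1 + 0.5000)Ma.
a = g/(1 + 0.5000) = 9.8/1.500 = 6.533 m/s².
T = 0.5000·M·a = (0.5000)(0.808)(6.533) = 2.639 N.

T ≈ 2.64 N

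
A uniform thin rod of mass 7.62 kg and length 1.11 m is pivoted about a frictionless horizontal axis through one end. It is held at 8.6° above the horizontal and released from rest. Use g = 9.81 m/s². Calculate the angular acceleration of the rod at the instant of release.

α ≈ 13.1 rad/s²

About the pivot, I = (1/3)ML² = (1/3)(7.62)(1.11)² = 3.130 kg·m².
The weight acts at the center, a distance L/2 = 0.5550 m from the pivot; τ = Mg(L/2) cos 8.6° = 41.02 N·m.
α = τ/I = 41.02/3.130 = 13.11 rad/s².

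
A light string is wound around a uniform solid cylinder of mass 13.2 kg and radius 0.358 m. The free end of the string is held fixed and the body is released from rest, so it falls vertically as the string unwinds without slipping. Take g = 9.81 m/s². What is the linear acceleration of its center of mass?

a ≈ 6.54 m/s²

Translation: Mg − T = Ma. Rotation about the center: TR = Iα with I = ½MR².
With a = αR: T = (I/R²)a = (1/2)M a, so Mg = (1 + 0.5000)Ma.
a = g/(1 + 0.5000) = 9.81/1.500 = 6.540 m/s².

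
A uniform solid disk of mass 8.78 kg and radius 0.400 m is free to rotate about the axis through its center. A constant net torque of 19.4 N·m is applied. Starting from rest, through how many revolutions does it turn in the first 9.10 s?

I = ½MR² = (1/2)(8.78)(0.400)² = 0.7024 kg·m².
α = τ/I = 19.4/0.7024 = 27.62 rad/s².
θ = ½αt² = ½(27.62)(9.10)² = 1144 rad.
Revolutions = θ/(2π) = 182.0.

≈ 182 revolutions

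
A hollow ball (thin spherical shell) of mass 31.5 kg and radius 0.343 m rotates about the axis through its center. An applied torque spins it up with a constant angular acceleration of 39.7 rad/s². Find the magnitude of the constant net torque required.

I = (2/3)MR² = (2/3)(31.5)(0.343)² = 2.471 kg·m².
τ = Iα = (2.471)(39.70) = 98.08 N·m.

τ ≈ 98.1 N·m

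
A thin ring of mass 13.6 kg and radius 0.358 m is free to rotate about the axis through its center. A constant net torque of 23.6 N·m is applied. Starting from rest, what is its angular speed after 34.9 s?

I = MR² = (13.6)(0.358)² = 1.743 kg·m².
α = τ/I = 23.6/1.743 = 13.54 rad/s².
ω = ω₀ + αt = 0 + (13.54)(34.9) = 472.5 rad/s.

ω ≈ 473 rad/s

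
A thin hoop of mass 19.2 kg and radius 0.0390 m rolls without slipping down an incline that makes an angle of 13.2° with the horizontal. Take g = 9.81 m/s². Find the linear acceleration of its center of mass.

Translation along the incline: Mg sinθ − f = Ma.
Rotation about the center: fR = Iα with I = MR². No-slip gives a = αR, so f = (I/R²)a = M a.
Substituting: Mg sinθ = (1 + 1.000)Ma, so a = g sinθ/(1 + 1.000) = (9.81) sin 13.2° / 2.000 = 1.120 m/s².

a ≈ 1.12 m/s²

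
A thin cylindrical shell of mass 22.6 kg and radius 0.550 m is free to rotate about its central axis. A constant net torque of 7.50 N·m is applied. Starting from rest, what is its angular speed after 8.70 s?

ω ≈ 9.54 rad/s

I = MR² = (22.6)(0.550)² = 6.837 kg·m².
α = τ/I = 7.50/6.837 = 1.097 rad/s².
ω = ω₀ + αt = 0 + (1.097)(8.70) = 9.544 rad/s.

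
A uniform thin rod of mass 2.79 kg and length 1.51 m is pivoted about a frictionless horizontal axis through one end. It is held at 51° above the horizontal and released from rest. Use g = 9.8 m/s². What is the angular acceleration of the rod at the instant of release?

α ≈ 6.13 rad/s²

About the pivot, I = (1/3)ML² = (1/3)(2.79)(1.51)² = 2.120 kg·m².
The weight acts at the center, a distance L/2 = 0.7550 m from the pivot; τ = Mg(L/2) cos 51° = 12.99 N·m.
α = τ/I = 12.99/2.120 = 6.126 rad/s².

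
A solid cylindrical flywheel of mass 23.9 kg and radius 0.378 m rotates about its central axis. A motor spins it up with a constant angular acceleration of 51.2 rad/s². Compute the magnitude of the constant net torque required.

I = ½MR² = (1/2)(23.9)(0.378)² = 1.707 kg·m².
τ = Iα = (1.707)(51.20) = 87.42 N·m.

τ ≈ 87.4 N·m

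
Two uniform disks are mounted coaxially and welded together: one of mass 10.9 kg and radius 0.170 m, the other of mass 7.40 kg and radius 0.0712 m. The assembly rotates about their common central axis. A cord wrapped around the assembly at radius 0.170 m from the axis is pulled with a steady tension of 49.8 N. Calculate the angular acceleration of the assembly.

I = ½M₁R₁² + ½M₂R₂² = ½(10.9)(0.170)² + ½(7.40)(0.0712)² = 0.1763 kg·m².
τ = F r = (49.8)(0.170) = 8.466 N·m.
α = τ/I = 8.466/0.1763 = 48.03 rad/s².

α ≈ 48.0 rad/s²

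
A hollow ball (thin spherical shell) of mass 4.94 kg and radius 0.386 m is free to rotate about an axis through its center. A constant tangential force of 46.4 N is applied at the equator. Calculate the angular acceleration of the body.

α ≈ 36.5 rad/s²

I = (2/3)MR² = (2/3)(4.94)(0.386)² = 0.4907 kg·m².
τ = F R = (46.4)(0.386) = 17.91 N·m.
Newton's second law for rotation, τ = Iα, gives α = τ/I = 17.91/0.4907 = 36.50 rad/s².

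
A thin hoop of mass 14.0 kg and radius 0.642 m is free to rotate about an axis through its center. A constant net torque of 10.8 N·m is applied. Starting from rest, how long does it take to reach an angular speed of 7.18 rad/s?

I = MR² = (14.0)(0.642)² = 5.770 kg·m².
α = τ/I = 10.8/5.770 = 1.872 rad/s².
ω = αt ⇒ t = ω/α = 7.18/1.872 = 3.836 s.

t ≈ 3.84 s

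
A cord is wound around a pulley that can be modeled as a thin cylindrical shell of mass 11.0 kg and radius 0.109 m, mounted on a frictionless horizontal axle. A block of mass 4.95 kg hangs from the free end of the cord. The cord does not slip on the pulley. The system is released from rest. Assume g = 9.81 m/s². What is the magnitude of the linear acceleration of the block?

I = MR² = (11.0)(0.109)² = 0.1307 kg·m².
Block: mg − T = ma. Pulley: TR = Iα. No-slip: a = αR, so T = (I/R²)a = 11.00·a.
Then mg = (m + 11.00)a, so a = (4.95)(9.81)/(4.95 + 11.00) = 3.044 m/s².

a ≈ 3.04 m/s²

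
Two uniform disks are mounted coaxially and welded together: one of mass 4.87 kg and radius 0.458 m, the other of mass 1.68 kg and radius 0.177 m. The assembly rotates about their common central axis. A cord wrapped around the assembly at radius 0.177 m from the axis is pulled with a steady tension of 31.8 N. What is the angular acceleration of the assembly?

I = ½M₁R₁² + ½M₂R₂² = ½(4.87)(0.458)² + ½(1.68)(0.177)² = 0.5371 kg·m².
τ = F r = (31.8)(0.177) = 5.629 N·m.
α = τ/I = 5.629/0.5371 = 10.48 rad/s².

α ≈ 10.5 rad/s²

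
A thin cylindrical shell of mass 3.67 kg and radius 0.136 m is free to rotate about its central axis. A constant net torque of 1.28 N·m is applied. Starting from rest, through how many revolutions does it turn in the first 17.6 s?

I = MR² = (3.67)(0.136)² = 0.06788 kg·m².
α = τ/I = 1.28/0.06788 = 18.86 rad/s².
θ = ½αt² = ½(18.86)(17.6)² = 2921 rad.
Revolutions = θ/(2π) = 464.8.

≈ 465 revolutions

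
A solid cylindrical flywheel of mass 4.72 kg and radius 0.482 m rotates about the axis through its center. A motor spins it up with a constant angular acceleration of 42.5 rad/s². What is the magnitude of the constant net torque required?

τ ≈ 23.3 N·m

I = ½MR² = (1/2)(4.72)(0.482)² = 0.5483 kg·m².
τ = Iα = (0.5483)(42.50) = 23.30 N·m.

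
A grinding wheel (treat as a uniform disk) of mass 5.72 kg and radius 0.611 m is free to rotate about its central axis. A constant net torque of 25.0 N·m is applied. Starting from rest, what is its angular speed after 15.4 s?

ω ≈ 361 rad/s

I = ½MR² = (1/2)(5.72)(0.611)² = 1.068 kg·m².
α = τ/I = 25.0/1.068 = 23.41 rad/s².
ω = ω₀ + αt = 0 + (23.41)(15.4) = 360.6 rad/s.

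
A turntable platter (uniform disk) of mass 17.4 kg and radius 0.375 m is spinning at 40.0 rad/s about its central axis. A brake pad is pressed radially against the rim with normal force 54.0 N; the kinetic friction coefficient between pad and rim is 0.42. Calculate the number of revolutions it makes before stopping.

I = ½MR² = (1/2)(17.4)(0.375)² = 1.223 kg·m².
Friction force f = μN = (0.42)(54.0) = 22.68 N at the rim; torque magnitude τ = fR = 8.505 N·m, opposing ω.
|α| = τ/I = 8.505/1.223 = 6.952 rad/s² (deceleration).
ω² = ω₀² − 2|α|θ with ω = 0 ⇒ θ = ω₀²/(2|α|) = 115.1 rad = 18.32 rev.

≈ 18.3 revolutions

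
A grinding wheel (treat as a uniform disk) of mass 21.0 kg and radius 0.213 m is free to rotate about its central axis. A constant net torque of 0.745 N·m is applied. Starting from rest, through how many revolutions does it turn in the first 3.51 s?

≈ 1.53 revolutions

I = ½MR² = (1/2)(21.0)(0.213)² = 0.4764 kg·m².
α = τ/I = 0.745/0.4764 = 1.564 rad/s².
θ = ½αt² = ½(1.564)(3.51)² = 9.634 rad.
Revolutions = θ/(2π) = 1.533.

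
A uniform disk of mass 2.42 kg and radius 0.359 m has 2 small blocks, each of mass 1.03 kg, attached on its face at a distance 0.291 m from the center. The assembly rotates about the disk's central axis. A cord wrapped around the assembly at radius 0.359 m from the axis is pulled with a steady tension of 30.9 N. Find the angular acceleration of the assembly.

α ≈ 33.6 rad/s²

I_disk = ½MR² = ½(2.42)(0.359)² = 0.1559 kg·m².
I_blocks = 2·m·r² = 2(1.03)(0.291)² = 0.1744 kg·m².
Total I = 0.3304 kg·m².
τ = F r = (30.9)(0.359) = 11.09 N·m.
α = τ/I = 11.09/0.3304 = 33.58 rad/s².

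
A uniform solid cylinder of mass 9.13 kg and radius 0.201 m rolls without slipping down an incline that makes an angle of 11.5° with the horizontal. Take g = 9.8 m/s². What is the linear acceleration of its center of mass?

a ≈ 1.30 m/s²

Translation along the incline: Mg sinθ − f = Ma.
Rotation about the center: fR = Iα with I = ½MR². No-slip gives a = αR, so f = (I/R²)a = (1/2)M a.
Substituting: Mg sinθ = (1 + 0.5000)Ma, so a = g sinθ/(1 + 0.5000) = (9.8) sin 11.5° / 1.500 = 1.303 m/s².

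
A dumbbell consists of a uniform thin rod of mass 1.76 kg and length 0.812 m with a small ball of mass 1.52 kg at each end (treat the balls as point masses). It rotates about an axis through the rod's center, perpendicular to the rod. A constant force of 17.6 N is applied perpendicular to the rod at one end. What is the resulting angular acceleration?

I_rod = (1/12)ML² = (1/12)(1.76)(0.812)² = 0.09670 kg·m².
I_balls = 2·m·(L/2)² = 2(1.52)(0.4060)² = 0.5011 kg·m².
Total I = 0.5978 kg·m².
τ = F·(L/2) = (17.6)(0.406) = 7.146 N·m.
α = τ/I = 7.146/0.5978 = 11.95 rad/s².

α ≈ 12.0 rad/s²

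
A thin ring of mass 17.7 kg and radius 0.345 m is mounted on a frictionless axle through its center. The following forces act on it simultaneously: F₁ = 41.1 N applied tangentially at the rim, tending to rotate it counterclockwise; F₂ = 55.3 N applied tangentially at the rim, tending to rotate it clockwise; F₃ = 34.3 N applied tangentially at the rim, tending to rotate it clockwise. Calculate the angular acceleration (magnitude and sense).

I = MR² = (17.7)(0.345)² = 2.107 kg·m².
Taking counterclockwise as positive: τ₁ = +(41.1)(0.345) = +14.18 N·m; τ₂ = −(55.3)(0.345) = −19.08 N·m; τ₃ = −(34.3)(0.345) = −11.83 N·m.
Net torque τ = -16.73 N·m.
α = τ/I = -16.73/2.107 = -7.942 rad/s².

α ≈ 7.94 rad/s², clockwise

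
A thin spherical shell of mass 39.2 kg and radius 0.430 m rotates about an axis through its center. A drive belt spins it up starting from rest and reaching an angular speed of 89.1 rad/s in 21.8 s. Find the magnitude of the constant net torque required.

I = (2/3)MR² = (2/3)(39.2)(0.430)² = 4.832 kg·m².
α = Δω/Δt = (89.1 − 0)/21.8 = 4.087 rad/s².
τ = Iα = (4.832)(4.087) = 19.75 N·m.

τ ≈ 19.7 N·m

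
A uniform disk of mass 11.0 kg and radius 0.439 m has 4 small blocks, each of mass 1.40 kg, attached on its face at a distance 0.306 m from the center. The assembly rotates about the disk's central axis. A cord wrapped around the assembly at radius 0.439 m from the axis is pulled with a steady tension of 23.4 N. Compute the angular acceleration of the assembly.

I_disk = ½MR² = ½(11.0)(0.439)² = 1.060 kg·m².
I_blocks = 4·m·r² = 4(1.40)(0.306)² = 0.5244 kg·m².
Total I = 1.584 kg·m².
τ = F r = (23.4)(0.439) = 10.27 N·m.
α = τ/I = 10.27/1.584 = 6.484 rad/s².

α ≈ 6.48 rad/s²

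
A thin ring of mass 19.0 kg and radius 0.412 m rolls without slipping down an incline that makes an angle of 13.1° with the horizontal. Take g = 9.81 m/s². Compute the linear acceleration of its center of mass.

a ≈ 1.11 m/s²

Translation along the incline: Mg sinθ − f = Ma.
Rotation about the center: fR = Iα with I = MR². No-slip gives a = αR, so f = (I/R²)a = M a.
Substituting: Mg sinθ = (1 + 1.000)Ma, so a = g sinθ/(1 + 1.000) = (9.81) sin 13.1° / 2.000 = 1.112 m/s².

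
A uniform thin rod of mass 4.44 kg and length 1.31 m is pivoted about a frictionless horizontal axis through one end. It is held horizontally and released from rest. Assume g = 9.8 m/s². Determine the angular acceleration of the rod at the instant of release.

About the pivot, I = (1/3)ML² = (1/3)(4.44)(1.31)² = 2.540 kg·m².
The weight acts at the center, a distance L/2 = 0.6550 m from the pivot; τ = Mg(L/2) = 28.50 N·m.
α = τ/I = 28.50/2.540 = 11.22 rad/s².
(Equivalently α = (3g/(2L)) = 11.22 rad/s².)

α ≈ 11.2 rad/s²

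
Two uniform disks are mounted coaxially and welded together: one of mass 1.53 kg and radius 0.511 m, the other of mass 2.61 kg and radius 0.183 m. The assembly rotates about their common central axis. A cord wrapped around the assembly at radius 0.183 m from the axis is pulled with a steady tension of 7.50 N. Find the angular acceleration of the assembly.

I = ½M₁R₁² + ½M₂R₂² = ½(1.53)(0.511)² + ½(2.61)(0.183)² = 0.2435 kg·m².
τ = F r = (7.50)(0.183) = 1.373 N·m.
α = τ/I = 1.373/0.2435 = 5.637 rad/s².

α ≈ 5.64 rad/s²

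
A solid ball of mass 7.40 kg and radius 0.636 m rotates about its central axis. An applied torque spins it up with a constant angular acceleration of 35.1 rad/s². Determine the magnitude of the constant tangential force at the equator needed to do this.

I = (2/5)MR² = (2/5)(7.40)(0.636)² = 1.197 kg·m².
The required torque is τ = Iα = (1.197)(35.10) = 42.03 N·m.
A tangential force at the equator gives τ = FR, so F = τ/R = 42.03/0.636 = 66.08 N.

F ≈ 66.1 N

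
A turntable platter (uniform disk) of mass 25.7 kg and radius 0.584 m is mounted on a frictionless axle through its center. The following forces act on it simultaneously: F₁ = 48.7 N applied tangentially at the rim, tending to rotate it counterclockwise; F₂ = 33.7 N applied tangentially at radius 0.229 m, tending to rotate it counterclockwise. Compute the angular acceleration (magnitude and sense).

α ≈ 8.25 rad/s², counterclockwise

I = ½MR² = (1/2)(25.7)(0.584)² = 4.383 kg·m².
Taking counterclockwise as positive: τ₁ = +(48.7)(0.584) = +28.44 N·m; τ₂ = +(33.7)(0.229) = +7.717 N·m.
Net torque τ = 36.16 N·m.
α = τ/I = 36.16/4.383 = 8.250 rad/s².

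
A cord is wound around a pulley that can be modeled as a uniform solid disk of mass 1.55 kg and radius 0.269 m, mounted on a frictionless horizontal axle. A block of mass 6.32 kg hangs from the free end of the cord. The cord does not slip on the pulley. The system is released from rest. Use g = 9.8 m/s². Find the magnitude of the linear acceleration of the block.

I = ½MR² = (1/2)(1.55)(0.269)² = 0.05608 kg·m².
Block: mg − T = ma. Pulley: TR = Iα. No-slip: a = αR, so T = (I/R²)a = 0.7750·a.
Then mg = (m + 0.7750)a, so a = (6.32)(9.8)/(6.32 + 0.7750) = 8.730 m/s².

a ≈ 8.73 m/s²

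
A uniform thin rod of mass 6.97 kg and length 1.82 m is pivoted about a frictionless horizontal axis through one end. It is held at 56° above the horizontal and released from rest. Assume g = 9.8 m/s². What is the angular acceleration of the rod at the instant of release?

α ≈ 4.52 rad/s²

About the pivot, I = (1/3)ML² = (1/3)(6.97)(1.82)² = 7.696 kg·m².
The weight acts at the center, a distance L/2 = 0.9100 m from the pivot; τ = Mg(L/2) cos 56° = 34.76 N·m.
α = τ/I = 34.76/7.696 = 4.517 rad/s².
(Equivalently α = (3g/(2L)) cos 56° = 4.517 rad/s².)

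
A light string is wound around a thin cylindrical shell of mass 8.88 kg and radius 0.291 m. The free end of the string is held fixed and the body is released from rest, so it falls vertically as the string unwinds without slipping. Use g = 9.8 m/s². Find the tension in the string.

T ≈ 43.5 N

Translation: Mg − T = Ma. Rotation about the center: TR = Iα with I = MR².
With a = αR: T = (I/R²)a = M a, so Mg = (1 + 1.000)Ma.
a = g/(1 + 1.000) = 9.8/2.000 = 4.900 m/s².
T = 1.000·M·a = (1.000)(8.88)(4.900) = 43.51 N.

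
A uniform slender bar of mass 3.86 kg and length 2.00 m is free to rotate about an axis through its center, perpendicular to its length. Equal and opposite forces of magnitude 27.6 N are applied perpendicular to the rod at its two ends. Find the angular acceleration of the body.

α ≈ 42.9 rad/s²

I = (1/12)ML² = (1/12)(3.86)(2.00)² = 1.287 kg·m².
The couple gives τ = F·(L/2) + F·(L/2) = F L = (27.6)(2.00) = 55.20 N·m.
Newton's second law for rotation, τ = Iα, gives α = τ/I = 55.20/1.287 = 42.90 rad/s².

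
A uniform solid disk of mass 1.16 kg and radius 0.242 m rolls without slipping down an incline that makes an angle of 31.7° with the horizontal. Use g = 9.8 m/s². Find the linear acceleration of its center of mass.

a ≈ 3.43 m/s²

Translation along the incline: Mg sinθ − f = Ma.
Rotation about the center: fR = Iα with I = ½MR². No-slip gives a = αR, so f = (I/R²)a = (1/2)M a.
Substituting: Mg sinθ = (1 + 0.5000)Ma, so a = g sinθ/(1 + 0.5000) = (9.8) sin 31.7° / 1.500 = 3.433 m/s².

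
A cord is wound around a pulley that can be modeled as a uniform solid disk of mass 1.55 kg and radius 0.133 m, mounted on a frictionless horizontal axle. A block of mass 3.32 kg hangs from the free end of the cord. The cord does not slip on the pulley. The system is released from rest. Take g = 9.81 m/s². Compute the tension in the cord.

T ≈ 6.16 N

I = ½MR² = (1/2)(1.55)(0.133)² = 0.01371 kg·m².
Block: mg − T = ma. Pulley: TR = Iα. No-slip: a = αR, so T = (I/R²)a = 0.7750·a.
Then mg = (m + 0.7750)a, so a = (3.32)(9.81)/(3.32 + 0.7750) = 7.953 m/s².
T = 0.7750·a = 6.164 N.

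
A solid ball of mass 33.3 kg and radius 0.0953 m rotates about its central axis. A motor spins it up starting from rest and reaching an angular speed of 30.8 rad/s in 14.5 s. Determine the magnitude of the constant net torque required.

τ ≈ 0.257 N·m

I = (2/5)MR² = (2/5)(33.3)(0.0953)² = 0.1210 kg·m².
α = Δω/Δt = (30.8 − 0)/14.5 = 2.124 rad/s².
τ = Iα = (0.1210)(2.124) = 0.2570 N·m.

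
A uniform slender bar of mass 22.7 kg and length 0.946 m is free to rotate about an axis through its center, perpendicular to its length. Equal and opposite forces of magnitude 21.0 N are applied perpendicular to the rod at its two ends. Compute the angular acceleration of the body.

α ≈ 11.7 rad/s²

I = (1/12)ML² = (1/12)(22.7)(0.946)² = 1.693 kg·m².
The couple gives τ = F·(L/2) + F·(L/2) = F L = (21.0)(0.946) = 19.87 N·m.
Newton's second law for rotation, τ = Iα, gives α = τ/I = 19.87/1.693 = 11.74 rad/s².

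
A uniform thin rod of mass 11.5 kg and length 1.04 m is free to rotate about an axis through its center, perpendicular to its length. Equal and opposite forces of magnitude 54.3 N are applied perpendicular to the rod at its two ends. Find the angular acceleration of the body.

I = (1/12)ML² = (1/12)(11.5)(1.04)² = 1.037 kg·m².
The couple gives τ = F·(L/2) + F·(L/2) = F L = (54.3)(1.04) = 56.47 N·m.
Newton's second law for rotation, τ = Iα, gives α = τ/I = 56.47/1.037 = 54.48 rad/s².

α ≈ 54.5 rad/s²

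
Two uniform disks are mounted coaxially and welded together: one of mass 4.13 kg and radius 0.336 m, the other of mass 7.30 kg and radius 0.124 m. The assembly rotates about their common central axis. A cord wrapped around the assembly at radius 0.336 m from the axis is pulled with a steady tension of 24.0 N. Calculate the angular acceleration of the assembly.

I = ½M₁R₁² + ½M₂R₂² = ½(4.13)(0.336)² + ½(7.30)(0.124)² = 0.2893 kg·m².
τ = F r = (24.0)(0.336) = 8.064 N·m.
α = τ/I = 8.064/0.2893 = 27.88 rad/s².

α ≈ 27.9 rad/s²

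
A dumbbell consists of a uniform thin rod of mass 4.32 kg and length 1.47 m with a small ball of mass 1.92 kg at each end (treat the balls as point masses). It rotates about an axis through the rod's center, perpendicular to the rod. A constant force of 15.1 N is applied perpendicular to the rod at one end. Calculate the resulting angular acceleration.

α ≈ 3.89 rad/s²

I_rod = (1/12)ML² = (1/12)(4.32)(1.47)² = 0.7779 kg·m².
I_balls = 2·m·(L/2)² = 2(1.92)(0.7350)² = 2.074 kg·m².
Total I = 2.852 kg·m².
τ = F·(L/2) = (15.1)(0.735) = 11.10 N·m.
α = τ/I = 11.10/2.852 = 3.891 rad/s².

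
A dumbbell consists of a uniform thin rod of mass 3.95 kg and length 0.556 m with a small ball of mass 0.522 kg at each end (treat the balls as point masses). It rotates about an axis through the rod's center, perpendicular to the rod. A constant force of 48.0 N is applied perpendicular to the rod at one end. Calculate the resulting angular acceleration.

I_rod = (1/12)ML² = (1/12)(3.95)(0.556)² = 0.1018 kg·m².
I_balls = 2·m·(L/2)² = 2(0.522)(0.2780)² = 0.08068 kg·m².
Total I = 0.1824 kg·m².
τ = F·(L/2) = (48.0)(0.278) = 13.34 N·m.
α = τ/I = 13.34/0.1824 = 73.14 rad/s².

α ≈ 73.1 rad/s²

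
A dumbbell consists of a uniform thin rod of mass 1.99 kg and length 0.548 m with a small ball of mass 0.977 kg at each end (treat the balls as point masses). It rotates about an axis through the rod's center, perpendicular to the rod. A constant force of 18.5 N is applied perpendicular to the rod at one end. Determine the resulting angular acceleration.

I_rod = (1/12)ML² = (1/12)(1.99)(0.548)² = 0.04980 kg·m².
I_balls = 2·m·(L/2)² = 2(0.977)(0.2740)² = 0.1467 kg·m².
Total I = 0.1965 kg·m².
τ = F·(L/2) = (18.5)(0.274) = 5.069 N·m.
α = τ/I = 5.069/0.1965 = 25.80 rad/s².

α ≈ 25.8 rad/s²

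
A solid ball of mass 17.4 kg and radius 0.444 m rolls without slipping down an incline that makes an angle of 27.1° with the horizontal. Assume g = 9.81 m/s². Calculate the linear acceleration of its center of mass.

a ≈ 3.19 m/s²

Translation along the incline: Mg sinθ − f = Ma.
Rotation about the center: fR = Iα with I = (2/5)MR². No-slip gives a = αR, so f = (I/R²)a = (2/5)M a.
Substituting: Mg sinθ = (1 + 0.4000)Ma, so a = g sinθ/(1 + 0.4000) = (9.81) sin 27.1° / 1.400 = 3.192 m/s².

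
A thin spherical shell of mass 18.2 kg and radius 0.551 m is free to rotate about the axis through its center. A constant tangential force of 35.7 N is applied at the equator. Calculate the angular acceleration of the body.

α ≈ 5.34 rad/s²

I = (2/3)MR² = (2/3)(18.2)(0.551)² = 3.684 kg·m².
τ = F R = (35.7)(0.551) = 19.67 N·m.
Newton's second law for rotation, τ = Iα, gives α = τ/I = 19.67/3.684 = 5.340 rad/s².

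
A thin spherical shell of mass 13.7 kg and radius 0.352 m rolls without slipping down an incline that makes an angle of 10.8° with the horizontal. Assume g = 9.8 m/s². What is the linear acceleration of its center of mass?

Translation along the incline: Mg sinθ − f = Ma.
Rotation about the center: fR = Iα with I = (2/3)MR². No-slip gives a = αR, so f = (I/R²)a = (2/3)M a.
Substituting: Mg sinθ = (1 + 0.6667)Ma, so a = g sinθ/(1 + 0.6667) = (9.8) sin 10.8° / 1.667 = 1.102 m/s².

a ≈ 1.10 m/s²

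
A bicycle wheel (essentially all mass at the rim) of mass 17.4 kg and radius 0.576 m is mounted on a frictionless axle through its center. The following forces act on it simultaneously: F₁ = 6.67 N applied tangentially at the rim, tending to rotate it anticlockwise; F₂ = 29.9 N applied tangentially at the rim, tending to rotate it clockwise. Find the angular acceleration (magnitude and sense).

α ≈ 2.32 rad/s², clockwise

I = MR² = (17.4)(0.576)² = 5.773 kg·m².
Taking anticlockwise as positive: τ₁ = +(6.67)(0.576) = +3.842 N·m; τ₂ = −(29.9)(0.576) = −17.22 N·m.
Net torque τ = -13.38 N·m.
α = τ/I = -13.38/5.773 = -2.318 rad/s².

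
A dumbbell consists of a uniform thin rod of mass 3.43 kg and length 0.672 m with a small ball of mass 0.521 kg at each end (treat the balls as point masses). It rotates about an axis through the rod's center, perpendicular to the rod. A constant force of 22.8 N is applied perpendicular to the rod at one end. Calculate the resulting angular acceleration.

α ≈ 31.1 rad/s²

I_rod = (1/12)ML² = (1/12)(3.43)(0.672)² = 0.1291 kg·m².
I_balls = 2·m·(L/2)² = 2(0.521)(0.3360)² = 0.1176 kg·m².
Total I = 0.2467 kg·m².
τ = F·(L/2) = (22.8)(0.336) = 7.661 N·m.
α = τ/I = 7.661/0.2467 = 31.05 rad/s².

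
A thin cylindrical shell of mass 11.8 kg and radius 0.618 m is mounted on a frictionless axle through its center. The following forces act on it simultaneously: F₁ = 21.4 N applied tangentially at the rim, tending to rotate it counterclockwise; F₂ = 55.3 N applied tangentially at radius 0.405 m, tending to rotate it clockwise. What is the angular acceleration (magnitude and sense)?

α ≈ 2.04 rad/s², clockwise

I = MR² = (11.8)(0.618)² = 4.507 kg·m².
Taking counterclockwise as positive: τ₁ = +(21.4)(0.618) = +13.23 N·m; τ₂ = −(55.3)(0.405) = −22.40 N·m.
Net torque τ = -9.171 N·m.
α = τ/I = -9.171/4.507 = -2.035 rad/s².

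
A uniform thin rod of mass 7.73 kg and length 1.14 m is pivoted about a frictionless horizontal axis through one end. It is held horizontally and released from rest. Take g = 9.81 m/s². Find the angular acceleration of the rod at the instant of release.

α ≈ 12.9 rad/s²

About the pivot, I = (1/3)ML² = (1/3)(7.73)(1.14)² = 3.349 kg·m².
The weight acts at the center, a distance L/2 = 0.5700 m from the pivot; τ = Mg(L/2) = 43.22 N·m.
α = τ/I = 43.22/3.349 = 12.91 rad/s².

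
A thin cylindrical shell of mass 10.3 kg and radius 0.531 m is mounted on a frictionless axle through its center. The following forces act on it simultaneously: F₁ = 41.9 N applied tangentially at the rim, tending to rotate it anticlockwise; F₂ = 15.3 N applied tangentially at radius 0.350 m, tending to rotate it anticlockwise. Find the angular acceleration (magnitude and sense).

α ≈ 9.50 rad/s², anticlockwise

I = MR² = (10.3)(0.531)² = 2.904 kg·m².
Taking anticlockwise as positive: τ₁ = +(41.9)(0.531) = +22.25 N·m; τ₂ = +(15.3)(0.350) = +5.355 N·m.
Net torque τ = 27.60 N·m.
α = τ/I = 27.60/2.904 = 9.505 rad/s².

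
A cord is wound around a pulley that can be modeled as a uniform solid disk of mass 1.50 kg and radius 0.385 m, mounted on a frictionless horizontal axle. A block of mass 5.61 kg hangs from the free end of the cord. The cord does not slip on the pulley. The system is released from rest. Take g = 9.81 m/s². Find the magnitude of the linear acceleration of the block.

a ≈ 8.65 m/s²

I = ½MR² = (1/2)(1.50)(0.385)² = 0.1112 kg·m².
Block: mg − T = ma. Pulley: TR = Iα. No-slip: a = αR, so T = (I/R²)a = 0.7500·a.
Then mg = (m + 0.7500)a, so a = (5.61)(9.81)/(5.61 + 0.7500) = 8.653 m/s².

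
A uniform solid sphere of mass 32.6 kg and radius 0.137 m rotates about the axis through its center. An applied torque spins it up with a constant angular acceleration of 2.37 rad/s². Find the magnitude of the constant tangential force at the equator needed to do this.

F ≈ 4.23 N

I = (2/5)MR² = (2/5)(32.6)(0.137)² = 0.2447 kg·m².
The required torque is τ = Iα = (0.2447)(2.370) = 0.5801 N·m.
A tangential force at the equator gives τ = FR, so F = τ/R = 0.5801/0.137 = 4.234 N.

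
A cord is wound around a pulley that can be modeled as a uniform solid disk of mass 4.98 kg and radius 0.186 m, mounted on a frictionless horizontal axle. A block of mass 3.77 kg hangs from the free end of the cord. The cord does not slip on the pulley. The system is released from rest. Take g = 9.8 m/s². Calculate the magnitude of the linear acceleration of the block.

I = ½MR² = (1/2)(4.98)(0.186)² = 0.08614 kg·m².
Block: mg − T = ma. Pulley: TR = Iα. No-slip: a = αR, so T = (I/R²)a = 2.490·a.
Then mg = (m + 2.490)a, so a = (3.77)(9.8)/(3.77 + 2.490) = 5.902 m/s².

a ≈ 5.90 m/s²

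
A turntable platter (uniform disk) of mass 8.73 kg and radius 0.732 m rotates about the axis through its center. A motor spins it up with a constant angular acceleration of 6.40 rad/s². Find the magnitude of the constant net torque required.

τ ≈ 15.0 N·m

I = ½MR² = (1/2)(8.73)(0.732)² = 2.339 kg·m².
τ = Iα = (2.339)(6.400) = 14.97 N·m.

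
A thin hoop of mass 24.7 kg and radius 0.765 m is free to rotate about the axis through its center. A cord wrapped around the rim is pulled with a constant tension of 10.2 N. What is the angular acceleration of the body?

I = MR² = (24.7)(0.765)² = 14.46 kg·m².
τ = F R = (10.2)(0.765) = 7.803 N·m.
Newton's second law for rotation, τ = Iα, gives α = τ/I = 7.803/14.46 = 0.5398 rad/s².

α ≈ 0.540 rad/s²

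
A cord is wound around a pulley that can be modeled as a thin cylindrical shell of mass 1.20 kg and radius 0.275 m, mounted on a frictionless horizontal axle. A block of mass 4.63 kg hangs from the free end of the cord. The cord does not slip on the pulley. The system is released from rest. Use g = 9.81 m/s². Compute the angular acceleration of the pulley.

α ≈ 28.3 rad/s²

I = MR² = (1.20)(0.275)² = 0.09075 kg·m².
Block: mg − T = ma. Pulley: TR = Iα. No-slip: a = αR, so T = (I/R²)a = 1.200·a.
Then mg = (m + 1.200)a, so a = (4.63)(9.81)/(4.63 + 1.200) = 7.791 m/s².
α = a/R = 7.791/0.275 = 28.33 rad/s².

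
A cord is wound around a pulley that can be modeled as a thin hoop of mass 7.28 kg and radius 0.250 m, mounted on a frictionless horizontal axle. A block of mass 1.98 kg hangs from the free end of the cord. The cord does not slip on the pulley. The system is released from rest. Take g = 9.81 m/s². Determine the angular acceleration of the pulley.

I = MR² = (7.28)(0.250)² = 0.4550 kg·m².
Block: mg − T = ma. Pulley: TR = Iα. No-slip: a = αR, so T = (I/R²)a = 7.280·a.
Then mg = (m + 7.280)a, so a = (1.98)(9.81)/(1.98 + 7.280) = 2.098 m/s².
α = a/R = 2.098/0.250 = 8.390 rad/s².

α ≈ 8.39 rad/s²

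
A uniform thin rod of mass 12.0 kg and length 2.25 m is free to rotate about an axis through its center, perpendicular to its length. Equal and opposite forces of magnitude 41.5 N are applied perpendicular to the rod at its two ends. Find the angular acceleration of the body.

α ≈ 18.4 rad/s²

I = (1/12)ML² = (1/12)(12.0)(2.25)² = 5.062 kg·m².
The couple gives τ = F·(L/2) + F·(L/2) = F L = (41.5)(2.25) = 93.38 N·m.
Newton's second law for rotation, τ = Iα, gives α = τ/I = 93.38/5.062 = 18.44 rad/s².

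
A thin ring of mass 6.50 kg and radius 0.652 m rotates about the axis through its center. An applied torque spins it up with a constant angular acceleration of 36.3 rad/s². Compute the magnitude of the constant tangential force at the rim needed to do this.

F ≈ 154 N

I = MR² = (6.50)(0.652)² = 2.763 kg·m².
The required torque is τ = Iα = (2.763)(36.30) = 100.3 N·m.
A tangential force at the rim gives τ = FR, so F = τ/R = 100.3/0.652 = 153.8 N.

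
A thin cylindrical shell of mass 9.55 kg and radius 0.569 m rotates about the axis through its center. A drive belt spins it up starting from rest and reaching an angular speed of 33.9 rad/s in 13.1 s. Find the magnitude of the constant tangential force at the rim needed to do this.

F ≈ 14.1 N

I = MR² = (9.55)(0.569)² = 3.092 kg·m².
α = Δω/Δt = (33.9 − 0)/13.1 = 2.588 rad/s².
The required torque is τ = Iα = (3.092)(2.588) = 8.001 N·m.
A tangential force at the rim gives τ = FR, so F = τ/R = 8.001/0.569 = 14.06 N.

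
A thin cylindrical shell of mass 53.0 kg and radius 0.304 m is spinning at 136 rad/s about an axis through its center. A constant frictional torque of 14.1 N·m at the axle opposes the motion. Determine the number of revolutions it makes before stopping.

≈ 511 revolutions

I = MR² = (53.0)(0.304)² = 4.898 kg·m².
The net torque has magnitude 14.1 N·m, opposing ω.
|α| = τ/I = 14.10/4.898 = 2.879 rad/s² (deceleration).
ω² = ω₀² − 2|α|θ with ω = 0 ⇒ θ = ω₀²/(2|α|) = 3213 rad = 511.3 rev.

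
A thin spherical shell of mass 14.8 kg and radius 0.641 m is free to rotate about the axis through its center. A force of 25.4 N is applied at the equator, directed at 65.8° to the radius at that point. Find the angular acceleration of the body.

α ≈ 3.66 rad/s²

I = (2/3)MR² = (2/3)(14.8)(0.641)² = 4.054 kg·m².
Only the tangential component produces torque: τ = F R sinθ = (25.4)(0.641) sin 65.8° = 14.85 N·m.
From τ = Iα: α = 14.85/4.054 = 3.663 rad/s².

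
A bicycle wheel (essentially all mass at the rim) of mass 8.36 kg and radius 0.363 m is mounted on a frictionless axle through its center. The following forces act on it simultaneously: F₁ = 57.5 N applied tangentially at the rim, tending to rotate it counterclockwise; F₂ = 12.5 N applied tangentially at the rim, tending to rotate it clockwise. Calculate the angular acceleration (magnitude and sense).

I = MR² = (8.36)(0.363)² = 1.102 kg·m².
Taking counterclockwise as positive: τ₁ = +(57.5)(0.363) = +20.87 N·m; τ₂ = −(12.5)(0.363) = −4.537 N·m.
Net torque τ = 16.34 N·m.
α = τ/I = 16.34/1.102 = 14.83 rad/s².

α ≈ 14.8 rad/s², counterclockwise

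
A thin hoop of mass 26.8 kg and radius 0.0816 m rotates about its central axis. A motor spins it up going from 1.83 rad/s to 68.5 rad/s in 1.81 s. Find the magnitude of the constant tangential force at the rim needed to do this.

F ≈ 80.6 N

I = MR² = (26.8)(0.0816)² = 0.1784 kg·m².
α = Δω/Δt = (68.5 − 1.83)/1.81 = 36.83 rad/s².
The required torque is τ = Iα = (0.1784)(36.83) = 6.573 N·m.
A tangential force at the rim gives τ = FR, so F = τ/R = 6.573/0.0816 = 80.55 N.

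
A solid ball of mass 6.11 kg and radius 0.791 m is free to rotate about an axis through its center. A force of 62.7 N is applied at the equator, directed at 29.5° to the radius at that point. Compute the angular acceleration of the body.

α ≈ 16.0 rad/s²

I = (2/5)MR² = (2/5)(6.11)(0.791)² = 1.529 kg·m².
Only the tangential component produces torque: τ = F R sinθ = (62.7)(0.791) sin 29.5° = 24.42 N·m.
From τ = Iα: α = 24.42/1.529 = 15.97 rad/s².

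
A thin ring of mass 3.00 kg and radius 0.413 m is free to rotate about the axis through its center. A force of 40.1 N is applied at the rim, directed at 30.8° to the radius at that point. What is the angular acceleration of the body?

I = MR² = (3.00)(0.413)² = 0.5117 kg·m².
Only the tangential component produces torque: τ = F R sinθ = (40.1)(0.413) sin 30.8° = 8.480 N·m.
Newton's second law for rotation, τ = Iα, gives α = τ/I = 8.480/0.5117 = 16.57 rad/s².

α ≈ 16.6 rad/s²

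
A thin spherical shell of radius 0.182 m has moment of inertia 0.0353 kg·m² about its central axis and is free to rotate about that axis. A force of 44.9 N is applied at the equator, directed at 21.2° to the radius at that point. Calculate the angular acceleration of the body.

α ≈ 83.7 rad/s²

Only the tangential component produces torque: τ = F R sinθ = (44.9)(0.182) sin 21.2° = 2.955 N·m.
From τ = Iα: α = 2.955/0.03530 = 83.71 rad/s².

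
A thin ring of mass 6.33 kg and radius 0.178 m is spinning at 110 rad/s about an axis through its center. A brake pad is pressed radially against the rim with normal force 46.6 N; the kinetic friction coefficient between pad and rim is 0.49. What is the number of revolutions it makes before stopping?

≈ 47.5 revolutions

I = MR² = (6.33)(0.178)² = 0.2006 kg·m².
Friction force f = μN = (0.49)(46.6) = 22.83 N at the rim; torque magnitude τ = fR = 4.064 N·m, opposing ω.
|α| = τ/I = 4.064/0.2006 = 20.27 rad/s² (deceleration).
ω² = ω₀² − 2|α|θ with ω = 0 ⇒ θ = ω₀²/(2|α|) = 298.5 rad = 47.51 rev.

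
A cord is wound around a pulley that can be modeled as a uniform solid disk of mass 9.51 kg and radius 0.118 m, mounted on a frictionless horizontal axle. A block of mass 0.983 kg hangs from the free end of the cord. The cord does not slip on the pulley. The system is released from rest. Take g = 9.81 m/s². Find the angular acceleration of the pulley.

α ≈ 14.2 rad/s²

I = ½MR² = (1/2)(9.51)(0.118)² = 0.06621 kg·m².
Block: mg − T = ma. Pulley: TR = Iα. No-slip: a = αR, so T = (I/R²)a = 4.755·a.
Then mg = (m + 4.755)a, so a = (0.983)(9.81)/(0.983 + 4.755) = 1.681 m/s².
α = a/R = 1.681/0.118 = 14.24 rad/s².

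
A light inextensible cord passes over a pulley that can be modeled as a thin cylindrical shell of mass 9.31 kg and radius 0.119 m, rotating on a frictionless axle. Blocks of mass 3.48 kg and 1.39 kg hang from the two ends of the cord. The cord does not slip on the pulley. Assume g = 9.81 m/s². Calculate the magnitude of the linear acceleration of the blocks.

a ≈ 1.45 m/s²

I = MR² = (9.31)(0.119)² = 0.1318 kg·m².
Heavier block: m₁g − T₁ = m₁a. Lighter block: T₂ − m₂g = m₂a.
Pulley: (T₁ − T₂)R = Iα = I(a/R), so T₁ − T₂ = (I/R²)a = 1·M_p a = 9.310·a.
Adding the three: (m₁ − m₂)g = (m₁ + m₂ + 9.310)a, so a = (3.48 − 1.39)(9.81)/(3.48 + 1.39 + 9.310) = 1.446 m/s².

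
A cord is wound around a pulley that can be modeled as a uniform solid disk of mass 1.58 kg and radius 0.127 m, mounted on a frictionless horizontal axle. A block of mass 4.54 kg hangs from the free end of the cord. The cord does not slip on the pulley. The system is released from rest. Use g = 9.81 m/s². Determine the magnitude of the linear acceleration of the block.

I = ½MR² = (1/2)(1.58)(0.127)² = 0.01274 kg·m².
Block: mg − T = ma. Pulley: TR = Iα. No-slip: a = αR, so T = (I/R²)a = 0.7900·a.
Then mg = (m + 0.7900)a, so a = (4.54)(9.81)/(4.54 + 0.7900) = 8.356 m/s².

a ≈ 8.36 m/s²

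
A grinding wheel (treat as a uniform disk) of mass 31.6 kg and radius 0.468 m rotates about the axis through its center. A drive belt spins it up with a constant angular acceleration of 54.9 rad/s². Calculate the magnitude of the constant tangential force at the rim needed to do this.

I = ½MR² = (1/2)(31.6)(0.468)² = 3.461 kg·m².
The required torque is τ = Iα = (3.461)(54.90) = 190.0 N·m.
A tangential force at the rim gives τ = FR, so F = τ/R = 190.0/0.468 = 406.0 N.

F ≈ 406 N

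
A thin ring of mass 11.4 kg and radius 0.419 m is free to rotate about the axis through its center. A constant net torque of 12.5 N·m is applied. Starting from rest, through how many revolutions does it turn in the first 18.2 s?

I = MR² = (11.4)(0.419)² = 2.001 kg·m².
α = τ/I = 12.5/2.001 = 6.246 rad/s².
θ = ½αt² = ½(6.246)(18.2)² = 1034 rad.
Revolutions = θ/(2π) = 164.6.

≈ 165 revolutions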